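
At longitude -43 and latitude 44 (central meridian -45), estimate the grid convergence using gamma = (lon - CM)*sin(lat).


gamma = (-43 - -45) * sin(44) = 2 * 0.694658 = 1.389 degrees

1.389 degrees


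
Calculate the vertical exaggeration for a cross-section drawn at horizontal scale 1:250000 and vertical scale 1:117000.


VE = horizontal_scale / vertical_scale = 250000 / 117000 ≈ 2.1

2.1x


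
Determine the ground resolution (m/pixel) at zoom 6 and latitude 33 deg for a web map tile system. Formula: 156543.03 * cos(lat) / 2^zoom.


res = 156543.03 * cos(33) / 2^6 = 156543.03 * 0.83867057 / 64 = 2051.38 m/pixel

2051.38 m/pixel


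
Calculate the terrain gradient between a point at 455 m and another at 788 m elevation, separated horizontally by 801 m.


gradient = (788 - 455) / 801 = 333 / 801 = 0.4157

0.4157


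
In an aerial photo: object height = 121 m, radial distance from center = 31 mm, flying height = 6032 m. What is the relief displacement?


d = h * r / H = 121 * 31 / 6032 = 0.62 mm

0.62 mm


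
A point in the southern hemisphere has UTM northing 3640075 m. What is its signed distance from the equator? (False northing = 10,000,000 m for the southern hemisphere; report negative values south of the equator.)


For southern: actual = 3640075 - 10000000 = -6359925 m

-6359925 m


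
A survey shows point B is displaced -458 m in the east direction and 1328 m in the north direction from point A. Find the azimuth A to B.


az = atan2(-458, 1328) = -19.0 deg
adjusted to 0-360: 341.0 degrees

341.0 degrees


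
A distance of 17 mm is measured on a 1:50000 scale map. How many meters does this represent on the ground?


ground = 17 mm * 50000 / 1000 = 850.0 m

850.0 m


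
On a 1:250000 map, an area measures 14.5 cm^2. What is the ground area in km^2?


ground_area = 14.5 * (250000/100)^2 = 90625000.0 m^2 = 90.625 km^2

90.625 km^2


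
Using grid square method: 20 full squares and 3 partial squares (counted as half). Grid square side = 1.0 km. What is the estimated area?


effective squares = 20 + 3 * 0.5 = 21.5
area = 21.5 * 1.0 = 21.5 km^2

21.5 km^2


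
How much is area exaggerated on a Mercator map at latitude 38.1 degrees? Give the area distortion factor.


area_distortion = 1/cos^2(38.1) = 1.615

1.615


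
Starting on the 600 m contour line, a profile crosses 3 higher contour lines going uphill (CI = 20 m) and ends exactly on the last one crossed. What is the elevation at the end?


elevation = 600 + 3 * 20 = 660 m

660 m


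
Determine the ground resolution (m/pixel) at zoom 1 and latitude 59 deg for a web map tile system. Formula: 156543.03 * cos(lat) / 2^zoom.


res = 156543.03 * cos(59) / 2^1 = 156543.03 * 0.51503807 / 2 = 40312.81 m/pixel

40312.81 m/pixel


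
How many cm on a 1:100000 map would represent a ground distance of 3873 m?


map_cm = 3873 * 100 / 100000 = 3.873 cm ≈ 3.87 cm

3.87 cm


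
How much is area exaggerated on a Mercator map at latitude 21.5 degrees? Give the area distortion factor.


area_distortion = 1/cos^2(21.5) = 1.155

1.155


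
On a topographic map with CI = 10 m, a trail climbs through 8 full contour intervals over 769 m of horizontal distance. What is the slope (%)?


elevation change = 8 * 10 = 80 m
slope = 80 / 769 * 100 = 10.4%

10.4%


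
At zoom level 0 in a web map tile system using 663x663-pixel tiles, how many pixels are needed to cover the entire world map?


tiles per axis = 2^0 = 1
total tiles = 1^2 = 1
pixels per axis = 1 * 663 = 663
total pixels = 663^2 = 439569

439569 pixels


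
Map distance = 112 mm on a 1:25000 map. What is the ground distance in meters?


ground = 112 mm * 25000 / 1000 = 2800.0 m

2800.0 m


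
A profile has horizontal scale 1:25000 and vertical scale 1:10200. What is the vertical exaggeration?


VE = horizontal_scale / vertical_scale = 25000 / 10200 ≈ 2.5

2.5x


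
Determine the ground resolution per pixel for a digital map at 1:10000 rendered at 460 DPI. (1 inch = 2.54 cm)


pixel_cm = 2.54 / 460 ≈ 0.005522 cm
ground = pixel_cm * 10000 / 100 = 2.54 * 10000 / (460 * 100) = 25400 / 46000 ≈ 0.55 m

0.55 m


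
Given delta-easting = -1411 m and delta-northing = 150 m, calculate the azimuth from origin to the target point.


az = atan2(-1411, 150) = -83.9 deg
adjusted to 0-360: 276.1 degrees

276.1 degrees


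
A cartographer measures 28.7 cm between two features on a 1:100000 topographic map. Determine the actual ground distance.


ground = 28.7 cm * 100000 / 100 = 28700.0 m = 28.7 km

28.7 km


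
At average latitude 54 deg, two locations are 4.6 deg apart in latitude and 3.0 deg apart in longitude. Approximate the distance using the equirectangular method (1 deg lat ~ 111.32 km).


dlat_km = 4.6 * 111.32 = 512.072
dlon_km = 3.0 * 111.32 * cos(54) ≈ 196.297
dist = sqrt(512.072^2 + 196.297^2) ≈ 548.4 km

548.4 km


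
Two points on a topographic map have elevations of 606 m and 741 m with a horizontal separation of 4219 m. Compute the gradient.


gradient = (741 - 606) / 4219 = 135 / 4219 = 0.032

0.032


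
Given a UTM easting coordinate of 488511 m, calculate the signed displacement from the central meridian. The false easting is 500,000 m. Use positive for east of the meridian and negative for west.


displacement = 488511 - 500000 = -11489 m

-11489 m


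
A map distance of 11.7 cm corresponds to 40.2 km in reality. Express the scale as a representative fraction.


ground = 40.2 km = 4020000 cm; RF denominator = ground / map = 4020000 / 11.7 ≈ 343590; RF = 1:343590

1:343590


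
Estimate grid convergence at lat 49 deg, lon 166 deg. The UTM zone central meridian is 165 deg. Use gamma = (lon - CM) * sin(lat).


gamma = (166 - 165) * sin(49) = 1 * 0.75471 = 0.755 degrees

0.755 degrees


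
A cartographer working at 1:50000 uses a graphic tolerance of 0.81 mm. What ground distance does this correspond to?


ground = 0.81 mm * 50000 / 1000 = 40.5 m

40.5 m


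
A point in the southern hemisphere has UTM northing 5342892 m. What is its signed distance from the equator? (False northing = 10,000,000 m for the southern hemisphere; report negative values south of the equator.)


For southern: actual = 5342892 - 10000000 = -4657108 m

-4657108 m


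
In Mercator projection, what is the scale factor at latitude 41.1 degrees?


SF = 1 / cos(41.1) = 1 / 0.753563 = 1.327

1.327


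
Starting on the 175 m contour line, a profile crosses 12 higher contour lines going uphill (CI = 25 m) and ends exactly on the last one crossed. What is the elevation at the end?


elevation = 175 + 12 * 25 = 475 m

475 m


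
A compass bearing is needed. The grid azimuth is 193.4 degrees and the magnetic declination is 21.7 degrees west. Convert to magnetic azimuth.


magnetic azimuth = grid azimuth - declination (east +ve)
mag_az = 193.4 - -21.7 = 215.1 degrees

215.1 degrees


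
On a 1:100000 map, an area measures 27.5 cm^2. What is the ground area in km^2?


ground_area = 27.5 * (100000/100)^2 = 27500000.0 m^2 = 27.5 km^2

27.5 km^2


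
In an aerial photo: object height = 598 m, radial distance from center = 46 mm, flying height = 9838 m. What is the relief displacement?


d = h * r / H = 598 * 46 / 9838 = 2.8 mm

2.8 mm


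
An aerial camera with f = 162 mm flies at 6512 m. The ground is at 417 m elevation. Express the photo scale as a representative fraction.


scale = f / (H - h) = 162 mm / 6095 m = 162 / 6095000 = 1:37623

1:37623


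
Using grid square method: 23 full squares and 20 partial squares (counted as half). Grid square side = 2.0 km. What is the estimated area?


effective squares = 23 + 20 * 0.5 = 33.0
area = 33.0 * 4.0 = 132.0 km^2

132.0 km^2


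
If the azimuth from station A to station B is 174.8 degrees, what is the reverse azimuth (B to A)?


back azimuth = (174.8 + 180) mod 360 = 354.8 degrees

354.8 degrees


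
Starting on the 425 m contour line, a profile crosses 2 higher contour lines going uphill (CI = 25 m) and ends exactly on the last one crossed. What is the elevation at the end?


elevation = 425 + 2 * 25 = 475 m

475 m


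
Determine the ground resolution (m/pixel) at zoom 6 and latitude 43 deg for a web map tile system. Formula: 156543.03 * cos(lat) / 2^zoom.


res = 156543.03 * cos(43) / 2^6 = 156543.03 * 0.7313537 / 64 = 1788.88 m/pixel

1788.88 m/pixel


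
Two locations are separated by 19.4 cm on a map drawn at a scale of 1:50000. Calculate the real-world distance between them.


ground = 19.4 cm * 50000 / 100 = 9700.0 m = 9.7 km

9.7 km


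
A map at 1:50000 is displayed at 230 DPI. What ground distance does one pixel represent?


pixel_cm = 2.54 / 230 ≈ 0.011043 cm
ground = pixel_cm * 50000 / 100 = 2.54 * 50000 / (230 * 100) = 127000 / 23000 ≈ 5.52 m

5.52 m


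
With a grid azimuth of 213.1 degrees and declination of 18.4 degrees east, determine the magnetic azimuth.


magnetic azimuth = grid azimuth - declination (east +ve)
mag_az = 213.1 - 18.4 = 194.7 degrees

194.7 degrees


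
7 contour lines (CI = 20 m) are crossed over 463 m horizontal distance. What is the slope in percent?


elevation change = 7 * 20 = 140 m
slope = 140 / 463 * 100 = 30.2%

30.2%


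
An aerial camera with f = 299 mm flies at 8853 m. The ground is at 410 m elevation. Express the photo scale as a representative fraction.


scale = f / (H - h) = 299 mm / 8443 m = 299 / 8443000 = 1:28237

1:28237


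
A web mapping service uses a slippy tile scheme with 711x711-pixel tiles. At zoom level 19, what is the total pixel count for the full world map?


tiles per axis = 2^19 = 524288
total tiles = 524288^2 = 274877906944
pixels per axis = 524288 * 711 = 372768768
total pixels = 372768768^2 = 138956554396237824

138956554396237824 pixels


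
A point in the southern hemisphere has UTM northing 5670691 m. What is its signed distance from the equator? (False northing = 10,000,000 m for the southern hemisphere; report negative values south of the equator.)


For southern: actual = 5670691 - 10000000 = -4329309 m

-4329309 m


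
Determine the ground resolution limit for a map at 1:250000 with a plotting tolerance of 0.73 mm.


ground = 0.73 mm * 250000 / 1000 = 182.5 m

182.5 m


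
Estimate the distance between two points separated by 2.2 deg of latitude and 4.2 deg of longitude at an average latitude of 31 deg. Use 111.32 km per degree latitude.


dlat_km = 2.2 * 111.32 = 244.904
dlon_km = 4.2 * 111.32 * cos(31) ≈ 400.763
dist = sqrt(244.904^2 + 400.763^2) ≈ 469.7 km

469.7 km


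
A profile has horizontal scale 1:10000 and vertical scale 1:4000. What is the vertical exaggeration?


VE = horizontal_scale / vertical_scale = 10000 / 4000 = 2.5

2.5x


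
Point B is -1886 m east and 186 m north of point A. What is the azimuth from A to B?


az = atan2(-1886, 186) = -84.4 deg
adjusted to 0-360: 275.6 degrees

275.6 degrees


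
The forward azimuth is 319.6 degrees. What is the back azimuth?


back azimuth = (319.6 + 180) mod 360 = 139.6 degrees

139.6 degrees


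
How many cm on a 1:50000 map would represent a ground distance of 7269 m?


map_cm = 7269 * 100 / 50000 = 14.538 cm ≈ 14.54 cm

14.54 cm


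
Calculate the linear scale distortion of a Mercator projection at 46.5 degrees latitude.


SF = 1 / cos(46.5) = 1 / 0.688355 = 1.453

1.453


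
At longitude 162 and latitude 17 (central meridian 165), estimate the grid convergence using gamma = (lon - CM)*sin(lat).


gamma = (162 - 165) * sin(17) = -3 * 0.292372 = -0.877 degrees

-0.877 degrees


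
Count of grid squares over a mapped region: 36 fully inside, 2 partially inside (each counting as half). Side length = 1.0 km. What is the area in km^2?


effective squares = 36 + 2 * 0.5 = 37.0
area = 37.0 * 1.0 = 37.0 km^2

37.0 km^2


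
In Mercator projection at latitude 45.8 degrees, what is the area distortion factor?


area_distortion = 1/cos^2(45.8) = 2.057

2.057


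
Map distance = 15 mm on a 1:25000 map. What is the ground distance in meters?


ground = 15 mm * 25000 / 1000 = 375.0 m

375.0 m


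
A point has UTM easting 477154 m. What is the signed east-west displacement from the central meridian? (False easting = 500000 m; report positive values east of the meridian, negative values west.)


displacement = 477154 - 500000 = -22846 m

-22846 m


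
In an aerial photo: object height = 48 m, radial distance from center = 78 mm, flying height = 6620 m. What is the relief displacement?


d = h * r / H = 48 * 78 / 6620 = 0.57 mm

0.57 mm


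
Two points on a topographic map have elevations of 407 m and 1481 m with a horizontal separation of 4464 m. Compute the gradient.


gradient = (1481 - 407) / 4464 = 1074 / 4464 = 0.2406

0.2406


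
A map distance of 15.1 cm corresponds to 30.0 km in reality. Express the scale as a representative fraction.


ground = 30.0 km = 3000000 cm; RF denominator = ground / map = 3000000 / 15.1 ≈ 198675; RF = 1:198675

1:198675


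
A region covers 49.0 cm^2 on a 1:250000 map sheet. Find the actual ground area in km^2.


ground_area = 49.0 * (250000/100)^2 = 306250000.0 m^2 = 306.25 km^2

306.25 km^2


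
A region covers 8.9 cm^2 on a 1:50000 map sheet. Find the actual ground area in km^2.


ground_area = 8.9 * (50000/100)^2 = 2225000.0 m^2 = 2.225 km^2

2.225 km^2


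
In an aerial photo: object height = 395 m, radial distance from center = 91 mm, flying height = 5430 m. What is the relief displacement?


d = h * r / H = 395 * 91 / 5430 = 6.62 mm

6.62 mm


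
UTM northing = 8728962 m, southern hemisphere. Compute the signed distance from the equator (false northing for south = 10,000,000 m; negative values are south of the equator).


For southern: actual = 8728962 - 10000000 = -1271038 m

-1271038 m


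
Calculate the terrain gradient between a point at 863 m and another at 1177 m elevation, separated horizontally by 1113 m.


gradient = (1177 - 863) / 1113 = 314 / 1113 = 0.2821

0.2821


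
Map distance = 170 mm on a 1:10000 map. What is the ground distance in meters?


ground = 170 mm * 10000 / 1000 = 1700.0 m

1700.0 m


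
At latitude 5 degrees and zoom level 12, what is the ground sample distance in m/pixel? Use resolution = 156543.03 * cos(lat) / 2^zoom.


res = 156543.03 * cos(5) / 2^12 = 156543.03 * 0.9961947 / 4096 = 38.07 m/pixel

38.07 m/pixel


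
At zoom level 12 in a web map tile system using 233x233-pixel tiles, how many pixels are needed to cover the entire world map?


tiles per axis = 2^12 = 4096
total tiles = 4096^2 = 16777216
pixels per axis = 4096 * 233 = 954368
total pixels = 954368^2 = 910818279424

910818279424 pixels


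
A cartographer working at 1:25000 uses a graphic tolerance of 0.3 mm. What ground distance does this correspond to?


ground = 0.3 mm * 25000 / 1000 = 7.5 m

7.5 m


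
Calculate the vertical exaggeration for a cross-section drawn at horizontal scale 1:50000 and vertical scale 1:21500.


VE = horizontal_scale / vertical_scale = 50000 / 21500 ≈ 2.3

2.3x


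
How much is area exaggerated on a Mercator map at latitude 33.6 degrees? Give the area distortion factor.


area_distortion = 1/cos^2(33.6) = 1.441

1.441


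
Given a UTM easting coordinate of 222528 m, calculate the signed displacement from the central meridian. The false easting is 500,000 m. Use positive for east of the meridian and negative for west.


displacement = 222528 - 500000 = -277472 m

-277472 m


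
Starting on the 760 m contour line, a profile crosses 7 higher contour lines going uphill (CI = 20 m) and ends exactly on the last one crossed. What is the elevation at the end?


elevation = 760 + 7 * 20 = 900 m

900 m


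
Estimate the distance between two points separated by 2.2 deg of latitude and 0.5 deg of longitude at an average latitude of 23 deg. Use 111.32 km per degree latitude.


dlat_km = 2.2 * 111.32 = 244.904
dlon_km = 0.5 * 111.32 * cos(23) ≈ 51.235
dist = sqrt(244.904^2 + 51.235^2) ≈ 250.2 km

250.2 km


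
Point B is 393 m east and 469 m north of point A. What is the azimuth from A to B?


az = atan2(393, 469) = 40.0 deg
adjusted to 0-360: 40.0 degrees

40.0 degrees


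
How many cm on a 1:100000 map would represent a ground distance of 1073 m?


map_cm = 1073 * 100 / 100000 = 1.073 cm ≈ 1.07 cm

1.07 cm


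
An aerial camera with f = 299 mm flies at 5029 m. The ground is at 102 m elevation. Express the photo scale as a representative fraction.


scale = f / (H - h) = 299 mm / 4927 m = 299 / 4927000 = 1:16478

1:16478


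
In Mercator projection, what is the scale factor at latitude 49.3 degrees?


SF = 1 / cos(49.3) = 1 / 0.652098 = 1.534

1.534


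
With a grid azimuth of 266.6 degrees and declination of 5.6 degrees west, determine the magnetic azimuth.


magnetic azimuth = grid azimuth - declination (east +ve)
mag_az = 266.6 - -5.6 = 272.2 degrees

272.2 degrees


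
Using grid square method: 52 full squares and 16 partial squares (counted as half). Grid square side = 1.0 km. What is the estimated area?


effective squares = 52 + 16 * 0.5 = 60.0
area = 60.0 * 1.0 = 60.0 km^2

60.0 km^2


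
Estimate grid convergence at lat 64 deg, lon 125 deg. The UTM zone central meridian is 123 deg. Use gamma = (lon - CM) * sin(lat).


gamma = (125 - 123) * sin(64) = 2 * 0.898794 = 1.798 degrees

1.798 degrees


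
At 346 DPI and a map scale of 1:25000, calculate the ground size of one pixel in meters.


pixel_cm = 2.54 / 346 ≈ 0.007341 cm
ground = pixel_cm * 25000 / 100 = 2.54 * 25000 / (346 * 100) = 63500 / 34600 ≈ 1.84 m

1.84 m


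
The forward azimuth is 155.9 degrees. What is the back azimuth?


back azimuth = (155.9 + 180) mod 360 = 335.9 degrees

335.9 degrees


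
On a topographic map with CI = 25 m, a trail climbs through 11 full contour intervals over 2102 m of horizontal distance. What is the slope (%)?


elevation change = 11 * 25 = 275 m
slope = 275 / 2102 * 100 = 13.1%

13.1%


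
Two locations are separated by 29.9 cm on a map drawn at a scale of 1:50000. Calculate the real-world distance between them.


ground = 29.9 cm * 50000 / 100 = 14950.0 m = 14.95 km

14.95 km


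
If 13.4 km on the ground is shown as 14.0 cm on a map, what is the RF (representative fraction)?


ground = 13.4 km = 1340000 cm; RF denominator = ground / map = 1340000 / 14.0 ≈ 95714; RF = 1:95714

1:95714


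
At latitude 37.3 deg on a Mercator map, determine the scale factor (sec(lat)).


SF = 1 / cos(37.3) = 1 / 0.795473 = 1.257

1.257


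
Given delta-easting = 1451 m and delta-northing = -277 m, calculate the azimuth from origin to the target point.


az = atan2(1451, -277) = 100.8 deg
adjusted to 0-360: 100.8 degrees

100.8 degrees


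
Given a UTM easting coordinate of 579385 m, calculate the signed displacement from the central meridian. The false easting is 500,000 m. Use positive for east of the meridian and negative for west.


displacement = 579385 - 500000 = 79385 m

79385 m


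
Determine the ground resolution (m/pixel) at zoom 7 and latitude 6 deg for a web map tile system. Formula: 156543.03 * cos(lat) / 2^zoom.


res = 156543.03 * cos(6) / 2^7 = 156543.03 * 0.9945219 / 128 = 1216.29 m/pixel

1216.29 m/pixel


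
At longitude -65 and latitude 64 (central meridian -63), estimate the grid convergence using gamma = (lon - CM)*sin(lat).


gamma = (-65 - -63) * sin(64) = -2 * 0.898794 = -1.798 degrees

-1.798 degrees


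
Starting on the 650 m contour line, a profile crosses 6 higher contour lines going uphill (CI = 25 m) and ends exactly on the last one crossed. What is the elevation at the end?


elevation = 650 + 6 * 25 = 800 m

800 m


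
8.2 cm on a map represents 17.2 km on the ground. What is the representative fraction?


ground = 17.2 km = 1720000 cm; RF denominator = ground / map = 1720000 / 8.2 ≈ 209756; RF = 1:209756

1:209756


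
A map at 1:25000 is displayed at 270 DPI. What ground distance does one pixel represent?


pixel_cm = 2.54 / 270 ≈ 0.009407 cm
ground = pixel_cm * 25000 / 100 = 2.54 * 25000 / (270 * 100) = 63500 / 27000 ≈ 2.35 m

2.35 m


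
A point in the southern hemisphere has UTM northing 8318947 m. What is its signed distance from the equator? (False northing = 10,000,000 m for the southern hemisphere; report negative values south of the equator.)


For southern: actual = 8318947 - 10000000 = -1681053 m

-1681053 m


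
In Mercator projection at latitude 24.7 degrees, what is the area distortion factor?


area_distortion = 1/cos^2(24.7) = 1.212

1.212


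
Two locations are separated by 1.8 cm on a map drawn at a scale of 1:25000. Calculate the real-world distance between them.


ground = 1.8 cm * 25000 / 100 = 450.0 m

450.0 m


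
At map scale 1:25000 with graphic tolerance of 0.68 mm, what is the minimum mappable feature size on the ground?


ground = 0.68 mm * 25000 / 1000 = 17.0 m

17.0 m


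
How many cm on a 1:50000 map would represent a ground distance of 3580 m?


map_cm = 3580 * 100 / 50000 = 7.16 cm

7.16 cm


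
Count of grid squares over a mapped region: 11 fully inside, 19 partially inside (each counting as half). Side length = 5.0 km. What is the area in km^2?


effective squares = 11 + 19 * 0.5 = 20.5
area = 20.5 * 25.0 = 512.5 km^2

512.5 km^2


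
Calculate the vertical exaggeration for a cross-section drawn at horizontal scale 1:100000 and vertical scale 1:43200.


VE = horizontal_scale / vertical_scale = 100000 / 43200 ≈ 2.3

2.3x


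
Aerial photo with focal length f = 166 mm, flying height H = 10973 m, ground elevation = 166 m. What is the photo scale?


scale = f / (H - h) = 166 mm / 10807 m = 166 / 10807000 = 1:65102

1:65102


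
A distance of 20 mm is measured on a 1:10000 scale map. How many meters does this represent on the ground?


ground = 20 mm * 10000 / 1000 = 200.0 m

200.0 m


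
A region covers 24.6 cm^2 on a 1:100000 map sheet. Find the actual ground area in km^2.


ground_area = 24.6 * (100000/100)^2 = 24600000.0 m^2 = 24.6 km^2

24.6 km^2


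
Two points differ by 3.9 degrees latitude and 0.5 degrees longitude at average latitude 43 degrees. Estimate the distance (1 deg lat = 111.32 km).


dlat_km = 3.9 * 111.32 = 434.148
dlon_km = 0.5 * 111.32 * cos(43) ≈ 40.707
dist = sqrt(434.148^2 + 40.707^2) ≈ 436.1 km

436.1 km


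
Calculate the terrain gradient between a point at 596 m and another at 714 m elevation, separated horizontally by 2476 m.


gradient = (714 - 596) / 2476 = 118 / 2476 = 0.0477

0.0477


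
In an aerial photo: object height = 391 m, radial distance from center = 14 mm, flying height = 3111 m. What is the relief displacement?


d = h * r / H = 391 * 14 / 3111 = 1.76 mm

1.76 mm


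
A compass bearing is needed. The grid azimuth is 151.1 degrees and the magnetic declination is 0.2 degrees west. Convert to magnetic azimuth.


magnetic azimuth = grid azimuth - declination (east +ve)
mag_az = 151.1 - -0.2 = 151.3 degrees

151.3 degrees


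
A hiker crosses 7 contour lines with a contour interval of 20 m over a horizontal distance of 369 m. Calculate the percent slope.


elevation change = 7 * 20 = 140 m
slope = 140 / 369 * 100 = 37.9%

37.9%


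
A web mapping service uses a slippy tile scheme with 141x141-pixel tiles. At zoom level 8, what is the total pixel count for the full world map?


tiles per axis = 2^8 = 256
total tiles = 256^2 = 65536
pixels per axis = 256 * 141 = 36096
total pixels = 36096^2 = 1302921216

1302921216 pixels


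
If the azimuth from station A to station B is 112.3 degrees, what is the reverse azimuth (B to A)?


back azimuth = (112.3 + 180) mod 360 = 292.3 degrees

292.3 degrees


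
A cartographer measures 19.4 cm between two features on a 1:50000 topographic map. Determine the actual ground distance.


ground = 19.4 cm * 50000 / 100 = 9700.0 m = 9.7 km

9.7 km


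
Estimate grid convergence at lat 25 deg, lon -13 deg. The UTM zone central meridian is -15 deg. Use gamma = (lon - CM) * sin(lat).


gamma = (-13 - -15) * sin(25) = 2 * 0.422618 = 0.845 degrees

0.845 degrees


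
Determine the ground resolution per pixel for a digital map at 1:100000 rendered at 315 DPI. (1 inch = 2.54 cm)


pixel_cm = 2.54 / 315 ≈ 0.008063 cm
ground = pixel_cm * 100000 / 100 = 2.54 * 100000 / (315 * 100) = 254000 / 31500 ≈ 8.06 m

8.06 m


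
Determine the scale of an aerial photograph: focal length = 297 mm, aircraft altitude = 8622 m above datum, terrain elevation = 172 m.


scale = f / (H - h) = 297 mm / 8450 m = 297 / 8450000 = 1:28451

1:28451


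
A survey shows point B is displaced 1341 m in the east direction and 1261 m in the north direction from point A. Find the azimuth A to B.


az = atan2(1341, 1261) = 46.8 deg
adjusted to 0-360: 46.8 degrees

46.8 degrees


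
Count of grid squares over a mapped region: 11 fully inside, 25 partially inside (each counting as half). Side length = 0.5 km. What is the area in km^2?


effective squares = 11 + 25 * 0.5 = 23.5
area = 23.5 * 0.25 = 5.875 km^2

5.875 km^2


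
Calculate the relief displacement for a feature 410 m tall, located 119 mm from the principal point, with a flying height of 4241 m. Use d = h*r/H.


d = h * r / H = 410 * 119 / 4241 = 11.5 mm

11.5 mm


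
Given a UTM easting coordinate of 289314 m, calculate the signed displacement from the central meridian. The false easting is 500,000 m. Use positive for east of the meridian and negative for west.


displacement = 289314 - 500000 = -210686 m

-210686 m


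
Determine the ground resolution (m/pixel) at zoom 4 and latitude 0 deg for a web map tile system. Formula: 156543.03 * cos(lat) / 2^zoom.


res = 156543.03 * cos(0) / 2^4 = 156543.03 * 1.0 / 16 = 9783.94 m/pixel

9783.94 m/pixel


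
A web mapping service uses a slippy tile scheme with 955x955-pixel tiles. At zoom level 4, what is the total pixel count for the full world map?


tiles per axis = 2^4 = 16
total tiles = 16^2 = 256
pixels per axis = 16 * 955 = 15280
total pixels = 15280^2 = 233478400

233478400 pixels


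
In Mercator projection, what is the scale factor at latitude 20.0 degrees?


SF = 1 / cos(20.0) = 1 / 0.939693 = 1.064

1.064


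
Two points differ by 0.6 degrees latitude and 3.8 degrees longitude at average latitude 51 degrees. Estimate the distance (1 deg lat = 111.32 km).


dlat_km = 0.6 * 111.32 = 66.792
dlon_km = 3.8 * 111.32 * cos(51) ≈ 266.213
dist = sqrt(66.792^2 + 266.213^2) ≈ 274.5 km

274.5 km


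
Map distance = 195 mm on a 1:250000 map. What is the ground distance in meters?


ground = 195 mm * 250000 / 1000 = 48750.0 m

48750.0 m


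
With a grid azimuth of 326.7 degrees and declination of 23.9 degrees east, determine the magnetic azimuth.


magnetic azimuth = grid azimuth - declination (east +ve)
mag_az = 326.7 - 23.9 = 302.8 degrees

302.8 degrees


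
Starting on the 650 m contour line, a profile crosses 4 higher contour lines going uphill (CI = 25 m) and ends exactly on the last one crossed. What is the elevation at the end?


elevation = 650 + 4 * 25 = 750 m

750 m


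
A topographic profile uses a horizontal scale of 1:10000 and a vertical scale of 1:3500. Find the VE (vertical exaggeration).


VE = horizontal_scale / vertical_scale = 10000 / 3500 ≈ 2.9

2.9x


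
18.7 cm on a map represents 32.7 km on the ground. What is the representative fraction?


ground = 32.7 km = 3270000 cm; RF denominator = ground / map = 3270000 / 18.7 ≈ 174866; RF = 1:174866

1:174866


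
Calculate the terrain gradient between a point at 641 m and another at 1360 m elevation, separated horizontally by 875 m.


gradient = (1360 - 641) / 875 = 719 / 875 = 0.8217

0.8217


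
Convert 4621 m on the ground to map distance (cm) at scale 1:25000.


map_cm = 4621 * 100 / 25000 = 18.484 cm ≈ 18.48 cm

18.48 cm


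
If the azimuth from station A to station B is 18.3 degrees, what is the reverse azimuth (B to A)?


back azimuth = (18.3 + 180) mod 360 = 198.3 degrees

198.3 degrees


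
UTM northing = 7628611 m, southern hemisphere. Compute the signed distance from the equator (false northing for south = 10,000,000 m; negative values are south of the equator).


For southern: actual = 7628611 - 10000000 = -2371389 m

-2371389 m


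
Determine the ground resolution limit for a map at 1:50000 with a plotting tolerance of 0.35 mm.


ground = 0.35 mm * 50000 / 1000 = 17.5 m

17.5 m


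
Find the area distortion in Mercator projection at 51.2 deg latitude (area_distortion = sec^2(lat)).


area_distortion = 1/cos^2(51.2) = 2.547

2.547


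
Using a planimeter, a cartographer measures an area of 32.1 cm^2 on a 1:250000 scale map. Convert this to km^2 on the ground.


ground_area = 32.1 * (250000/100)^2 = 200625000.0 m^2 = 200.625 km^2

200.625 km^2


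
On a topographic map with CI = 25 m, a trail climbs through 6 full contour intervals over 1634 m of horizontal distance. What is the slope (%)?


elevation change = 6 * 25 = 150 m
slope = 150 / 1634 * 100 = 9.2%

9.2%


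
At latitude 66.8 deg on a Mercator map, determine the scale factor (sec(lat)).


SF = 1 / cos(66.8) = 1 / 0.393942 = 2.538

2.538


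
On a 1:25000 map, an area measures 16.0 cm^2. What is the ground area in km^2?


ground_area = 16.0 * (25000/100)^2 = 1000000.0 m^2 = 1.0 km^2

1.0 km^2


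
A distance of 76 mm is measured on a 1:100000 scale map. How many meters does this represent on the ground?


ground = 76 mm * 100000 / 1000 = 7600.0 m

7600.0 m


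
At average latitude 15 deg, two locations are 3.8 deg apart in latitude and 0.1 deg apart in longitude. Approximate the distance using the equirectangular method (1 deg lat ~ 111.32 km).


dlat_km = 3.8 * 111.32 = 423.016
dlon_km = 0.1 * 111.32 * cos(15) ≈ 10.753
dist = sqrt(423.016^2 + 10.753^2) ≈ 423.2 km

423.2 km


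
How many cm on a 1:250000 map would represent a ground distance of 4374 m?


map_cm = 4374 * 100 / 250000 = 1.7496 cm ≈ 1.75 cm

1.75 cm


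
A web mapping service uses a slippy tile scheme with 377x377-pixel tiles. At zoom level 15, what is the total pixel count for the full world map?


tiles per axis = 2^15 = 32768
total tiles = 32768^2 = 1073741824
pixels per axis = 32768 * 377 = 12353536
total pixels = 12353536^2 = 152609851703296

152609851703296 pixels


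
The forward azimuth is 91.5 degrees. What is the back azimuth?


back azimuth = (91.5 + 180) mod 360 = 271.5 degrees

271.5 degrees


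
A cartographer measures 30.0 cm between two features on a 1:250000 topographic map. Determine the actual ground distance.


ground = 30.0 cm * 250000 / 100 = 75000.0 m = 75.0 km

75.0 km


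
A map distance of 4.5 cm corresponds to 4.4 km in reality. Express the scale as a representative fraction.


ground = 4.4 km = 440000 cm; RF denominator = ground / map = 440000 / 4.5 ≈ 97778; RF = 1:97778

1:97778


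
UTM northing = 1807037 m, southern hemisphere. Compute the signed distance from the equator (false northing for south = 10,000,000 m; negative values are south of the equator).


For southern: actual = 1807037 - 10000000 = -8192963 m

-8192963 m


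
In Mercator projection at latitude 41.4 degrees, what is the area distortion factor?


area_distortion = 1/cos^2(41.4) = 1.777

1.777


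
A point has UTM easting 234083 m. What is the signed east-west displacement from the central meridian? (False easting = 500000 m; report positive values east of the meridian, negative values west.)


displacement = 234083 - 500000 = -265917 m

-265917 m


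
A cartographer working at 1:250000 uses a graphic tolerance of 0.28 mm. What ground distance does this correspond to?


ground = 0.28 mm * 250000 / 1000 = 70.0 m

70.0 m


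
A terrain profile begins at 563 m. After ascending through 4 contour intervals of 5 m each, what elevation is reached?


elevation = 563 + 4 * 5 = 583 m

583 m


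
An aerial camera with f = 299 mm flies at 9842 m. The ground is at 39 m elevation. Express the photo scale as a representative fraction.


scale = f / (H - h) = 299 mm / 9803 m = 299 / 9803000 = 1:32786

1:32786


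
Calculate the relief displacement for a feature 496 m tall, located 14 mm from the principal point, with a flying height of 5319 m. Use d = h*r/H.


d = h * r / H = 496 * 14 / 5319 = 1.31 mm

1.31 mm


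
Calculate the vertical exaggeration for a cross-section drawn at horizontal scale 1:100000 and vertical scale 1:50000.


VE = horizontal_scale / vertical_scale = 100000 / 50000 = 2.0

2.0x


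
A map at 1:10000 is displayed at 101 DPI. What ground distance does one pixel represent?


pixel_cm = 2.54 / 101 ≈ 0.025149 cm
ground = pixel_cm * 10000 / 100 = 2.54 * 10000 / (101 * 100) = 25400 / 10100 ≈ 2.51 m

2.51 m


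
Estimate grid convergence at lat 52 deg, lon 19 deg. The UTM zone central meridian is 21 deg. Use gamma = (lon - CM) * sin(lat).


gamma = (19 - 21) * sin(52) = -2 * 0.788011 = -1.576 degrees

-1.576 degrees


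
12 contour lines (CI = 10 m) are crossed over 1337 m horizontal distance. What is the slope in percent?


elevation change = 12 * 10 = 120 m
slope = 120 / 1337 * 100 = 9.0%

9.0%


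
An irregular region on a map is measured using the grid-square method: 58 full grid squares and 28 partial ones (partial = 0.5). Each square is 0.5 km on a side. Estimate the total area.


effective squares = 58 + 28 * 0.5 = 72.0
area = 72.0 * 0.25 = 18.0 km^2

18.0 km^2


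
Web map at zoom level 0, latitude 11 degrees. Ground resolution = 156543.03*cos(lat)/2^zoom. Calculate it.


res = 156543.03 * cos(11) / 2^0 = 156543.03 * 0.98162718 / 1 = 153666.89 m/pixel

153666.89 m/pixel


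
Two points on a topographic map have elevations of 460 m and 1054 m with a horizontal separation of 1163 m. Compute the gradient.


gradient = (1054 - 460) / 1163 = 594 / 1163 = 0.5107

0.5107


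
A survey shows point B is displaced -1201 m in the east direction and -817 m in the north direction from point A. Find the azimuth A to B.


az = atan2(-1201, -817) = -124.2 deg
adjusted to 0-360: 235.8 degrees

235.8 degrees


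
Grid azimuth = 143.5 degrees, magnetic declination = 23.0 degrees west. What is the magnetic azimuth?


magnetic azimuth = grid azimuth - declination (east +ve)
mag_az = 143.5 - -23.0 = 166.5 degrees

166.5 degrees


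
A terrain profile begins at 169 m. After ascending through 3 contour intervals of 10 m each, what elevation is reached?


elevation = 169 + 3 * 10 = 199 m

199 m


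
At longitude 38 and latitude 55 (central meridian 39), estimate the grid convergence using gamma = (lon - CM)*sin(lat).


gamma = (38 - 39) * sin(55) = -1 * 0.819152 = -0.819 degrees

-0.819 degrees


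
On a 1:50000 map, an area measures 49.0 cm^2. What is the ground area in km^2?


ground_area = 49.0 * (50000/100)^2 = 12250000.0 m^2 = 12.25 km^2

12.25 km^2


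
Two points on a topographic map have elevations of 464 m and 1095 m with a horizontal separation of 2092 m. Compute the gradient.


gradient = (1095 - 464) / 2092 = 631 / 2092 = 0.3016

0.3016


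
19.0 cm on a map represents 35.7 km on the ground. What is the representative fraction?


ground = 35.7 km = 3570000 cm; RF denominator = ground / map = 3570000 / 19.0 ≈ 187895; RF = 1:187895

1:187895


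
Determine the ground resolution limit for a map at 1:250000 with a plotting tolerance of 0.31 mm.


ground = 0.31 mm * 250000 / 1000 = 77.5 m

77.5 m


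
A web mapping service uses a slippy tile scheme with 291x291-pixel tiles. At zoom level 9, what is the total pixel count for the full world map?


tiles per axis = 2^9 = 512
total tiles = 512^2 = 262144
pixels per axis = 512 * 291 = 148992
total pixels = 148992^2 = 22198616064

22198616064 pixels


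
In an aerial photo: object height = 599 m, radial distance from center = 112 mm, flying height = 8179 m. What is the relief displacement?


d = h * r / H = 599 * 112 / 8179 = 8.2 mm

8.2 mm


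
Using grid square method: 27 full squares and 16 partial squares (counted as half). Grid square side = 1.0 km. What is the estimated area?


effective squares = 27 + 16 * 0.5 = 35.0
area = 35.0 * 1.0 = 35.0 km^2

35.0 km^2


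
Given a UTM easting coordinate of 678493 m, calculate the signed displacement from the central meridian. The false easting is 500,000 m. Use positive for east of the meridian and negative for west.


displacement = 678493 - 500000 = 178493 m

178493 m


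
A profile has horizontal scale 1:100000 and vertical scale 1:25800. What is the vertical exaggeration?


VE = horizontal_scale / vertical_scale = 100000 / 25800 ≈ 3.9

3.9x


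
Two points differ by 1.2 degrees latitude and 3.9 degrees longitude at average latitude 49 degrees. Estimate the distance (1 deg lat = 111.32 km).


dlat_km = 1.2 * 111.32 = 133.584
dlon_km = 3.9 * 111.32 * cos(49) ≈ 284.827
dist = sqrt(133.584^2 + 284.827^2) ≈ 314.6 km

314.6 km


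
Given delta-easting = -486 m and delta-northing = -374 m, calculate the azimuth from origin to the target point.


az = atan2(-486, -374) = -127.6 deg
adjusted to 0-360: 232.4 degrees

232.4 degrees


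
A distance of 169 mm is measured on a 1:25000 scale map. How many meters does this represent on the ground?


ground = 169 mm * 25000 / 1000 = 4225.0 m

4225.0 m


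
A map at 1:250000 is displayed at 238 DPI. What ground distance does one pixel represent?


pixel_cm = 2.54 / 238 ≈ 0.010672 cm
ground = pixel_cm * 250000 / 100 = 2.54 * 250000 / (238 * 100) = 635000 / 23800 ≈ 26.68 m

26.68 m


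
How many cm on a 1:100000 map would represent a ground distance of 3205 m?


map_cm = 3205 * 100 / 100000 = 3.205 cm ≈ 3.21 cm

3.21 cm


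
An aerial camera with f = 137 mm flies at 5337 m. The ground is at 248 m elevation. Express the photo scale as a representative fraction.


scale = f / (H - h) = 137 mm / 5089 m = 137 / 5089000 = 1:37146

1:37146


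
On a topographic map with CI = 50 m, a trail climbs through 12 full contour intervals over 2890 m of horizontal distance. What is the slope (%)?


elevation change = 12 * 50 = 600 m
slope = 600 / 2890 * 100 = 20.8%

20.8%


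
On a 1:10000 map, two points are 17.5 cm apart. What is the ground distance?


ground = 17.5 cm * 10000 / 100 = 1750.0 m = 1.75 km

1.75 km


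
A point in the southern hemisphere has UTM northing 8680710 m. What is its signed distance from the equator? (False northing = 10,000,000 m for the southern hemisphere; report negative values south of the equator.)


For southern: actual = 8680710 - 10000000 = -1319290 m

-1319290 m


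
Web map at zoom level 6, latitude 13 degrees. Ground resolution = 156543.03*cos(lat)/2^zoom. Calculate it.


res = 156543.03 * cos(13) / 2^6 = 156543.03 * 0.97437006 / 64 = 2383.29 m/pixel

2383.29 m/pixel


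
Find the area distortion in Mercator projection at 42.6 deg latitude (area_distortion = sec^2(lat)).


area_distortion = 1/cos^2(42.6) = 1.846

1.846


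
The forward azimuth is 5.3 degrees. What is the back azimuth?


back azimuth = (5.3 + 180) mod 360 = 185.3 degrees

185.3 degrees


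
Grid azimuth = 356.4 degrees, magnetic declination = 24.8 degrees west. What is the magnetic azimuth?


magnetic azimuth = grid azimuth - declination (east +ve)
mag_az = 356.4 - -24.8 = 21.2 degrees

21.2 degrees
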